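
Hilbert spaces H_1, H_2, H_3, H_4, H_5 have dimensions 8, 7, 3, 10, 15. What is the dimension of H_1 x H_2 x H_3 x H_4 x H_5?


dim(H_1 x H_2 x H_3 x H_4 x H_5) = 8 * 7 * 3 * 10 * 15
= 56 * 3 * 10 * 15
= 168 * 10 * 15
= 1680 * 15
= 25200

25200


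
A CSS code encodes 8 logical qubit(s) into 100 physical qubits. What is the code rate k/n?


Code rate R = k/n
= 8/100
= 0.0800

0.0800


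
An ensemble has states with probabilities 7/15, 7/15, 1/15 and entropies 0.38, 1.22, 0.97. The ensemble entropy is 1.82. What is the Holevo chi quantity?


chi = S(rho) - sum_i p_i * S(rho_i)
Weighted entropy = 7/15 * 0.38 + 7/15 * 1.22 + 1/15 * 0.97
= 0.8113
chi = 1.82 - 0.8113
= 1.0087

1.0087


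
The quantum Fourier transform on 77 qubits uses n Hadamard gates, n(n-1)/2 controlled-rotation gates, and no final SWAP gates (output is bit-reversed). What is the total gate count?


Hadamard gates: 77
Controlled rotations: n*(n-1)/2 = 77*76/2 = 2926
SWAP gates: 0 (omitted)
Total = 77 + 2926
= 3003

3003


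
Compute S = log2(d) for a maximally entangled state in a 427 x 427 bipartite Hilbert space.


For a maximally entangled state in d x d:
S = log2(d) = log2(427)
= 8.7381

8.7381


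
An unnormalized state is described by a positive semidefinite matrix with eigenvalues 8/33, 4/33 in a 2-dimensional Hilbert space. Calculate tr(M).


tr(M) = sum of eigenvalues
= 8/33 + 4/33
= 12/33
= 0.3636

0.3636


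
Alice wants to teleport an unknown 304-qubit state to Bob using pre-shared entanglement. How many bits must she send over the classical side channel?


Quantum teleportation requires 2 classical bits per qubit teleported.
304 qubit(s) -> 2 * 304 = 608 classical bits

608


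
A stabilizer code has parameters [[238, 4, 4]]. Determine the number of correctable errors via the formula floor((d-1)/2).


Code parameters: [[238, 4, 4]], distance d = 4.
Number of correctable errors = floor((d-1)/2)
= floor((4 - 1)/2)
= floor(3/2)
= 1

1


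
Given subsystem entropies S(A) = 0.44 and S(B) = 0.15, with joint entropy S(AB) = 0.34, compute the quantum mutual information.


I(A:B) = S(A) + S(B) - S(AB)
= 0.44 + 0.15 - 0.34
= 0.2500

0.2500


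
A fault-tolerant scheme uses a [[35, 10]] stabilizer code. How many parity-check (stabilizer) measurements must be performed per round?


For an [[n,k]] stabilizer code:
Number of stabilizer generators = n - k
= 35 - 10
= 25

25


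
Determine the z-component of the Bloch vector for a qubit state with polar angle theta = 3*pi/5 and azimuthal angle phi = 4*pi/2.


theta = 1.8850, phi = 6.2832
r_z = cos(theta) = -0.3090

-0.3090


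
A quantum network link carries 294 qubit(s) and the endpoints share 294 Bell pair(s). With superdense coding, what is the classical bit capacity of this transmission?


Superdense coding allows 2 classical bits per shared entangled pair.
294 pair(s) -> 2 * 294 = 588 classical bits

588


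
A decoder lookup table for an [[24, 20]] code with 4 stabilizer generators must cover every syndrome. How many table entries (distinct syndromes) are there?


Each stabilizer generator gives a binary (+1 or -1) measurement outcome.
With 4 independent generators:
Total syndromes = 2^4
= 16

16


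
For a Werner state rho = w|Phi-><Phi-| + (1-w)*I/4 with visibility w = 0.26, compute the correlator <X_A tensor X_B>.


|Phi-> = (|00> - |11>)/sqrt(2)
For the pure Bell state, <X_A X_B> = -1 (Bell-state Pauli correlator).
The maximally-mixed part I/4 has tr(I/4 * P tensor P) = 0 for any traceless Pauli P.
So <X_A X_B>_rho = w * (-1) + (1 - w) * 0
= 0.26 * (-1)
= -0.2600

-0.2600


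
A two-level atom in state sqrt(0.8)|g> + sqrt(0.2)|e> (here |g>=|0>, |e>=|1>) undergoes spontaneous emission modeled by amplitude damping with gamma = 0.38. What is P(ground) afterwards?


For amplitude damping with parameter gamma on state sqrt(a)|0> + sqrt(b)|1>:
alpha^2 = 0.8, beta^2 = 0.2
P(|0>) = alpha^2 + gamma * beta^2
= 0.8 + 0.38 * 0.2
= 0.8 + 0.0760
= 0.8760

0.8760


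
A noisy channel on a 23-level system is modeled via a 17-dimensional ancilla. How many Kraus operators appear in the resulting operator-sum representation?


Tracing out the environment in an orthonormal basis {|i>_E} gives Kraus operators K_i = <i|_E U |0>_E.
Number of Kraus operators = dim(H_env) = d_env
= 17

17


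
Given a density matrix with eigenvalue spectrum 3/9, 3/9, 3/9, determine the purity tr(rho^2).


tr(rho^2) = sum of eigenvalues squared
= (3/9)^2 + (3/9)^2 + (3/9)^2
= (9 + 9 + 9) / 81
= 27/81
= 0.3333

0.3333


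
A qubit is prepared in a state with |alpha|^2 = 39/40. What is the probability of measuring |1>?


|alpha|^2 = 39/40 = 0.9750
|beta|^2 = 1 - 39/40 = 1/40 = 0.0250
P(|1>) = |beta|^2 = 0.0250

0.0250


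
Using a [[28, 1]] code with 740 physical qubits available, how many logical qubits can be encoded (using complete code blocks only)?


Each code block uses 28 physical qubits for 1 logical qubit(s).
Number of complete blocks = floor(740 / 28) = 26
Logical qubits = 26 * 1
= 26

26


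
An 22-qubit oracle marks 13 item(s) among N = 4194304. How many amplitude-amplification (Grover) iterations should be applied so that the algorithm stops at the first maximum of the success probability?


After j Grover iterations the success probability is P(j) = sin^2((2j+1)*theta), where sin(theta) = sqrt(k/N).
N = 2^22 = 4194304, k = 13
sin(theta) = sqrt(k/N) = 0.001760523084
theta = arcsin(sqrt(k/N)) = 0.001760523993 rad
P(j) reaches its first maximum when (2j+1)*theta is as close as possible to pi/2, i.e. j = round(pi/(4*theta) - 1/2).
pi/(4*theta) - 1/2 = 445.6161
(For comparison, the common estimate pi/4 * sqrt(N/k) = 446.1164; the exact maximiser is used here.)
Optimal iterations = 446

446


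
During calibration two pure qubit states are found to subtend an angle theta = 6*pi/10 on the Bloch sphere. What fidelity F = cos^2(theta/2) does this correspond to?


For states separated by angle theta on Bloch sphere:
F = cos^2(theta/2)
theta = 6*pi/10 = 1.8850
theta/2 = 0.9425
cos(theta/2) = 0.5878
F = 0.3455

0.3455


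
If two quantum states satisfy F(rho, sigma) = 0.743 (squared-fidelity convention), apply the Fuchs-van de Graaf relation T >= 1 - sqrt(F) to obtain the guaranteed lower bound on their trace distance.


Fuchs-van de Graaf (squared-fidelity convention): 1 - sqrt(F) <= T <= sqrt(1 - F).
Lower bound: T >= 1 - sqrt(F)
sqrt(F) = sqrt(0.743) = 0.8620
T >= 1 - 0.8620
T >= 0.1380

0.1380


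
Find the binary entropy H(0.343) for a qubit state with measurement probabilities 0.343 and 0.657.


S = -p*log2(p) - (1-p)*log2(1-p)
p = 0.3430, 1-p = 0.6570
= -0.3430 * log2(0.3430) - 0.6570 * log2(0.6570)
= -(-0.5295) - (-0.3982)
= 0.9277

0.9277


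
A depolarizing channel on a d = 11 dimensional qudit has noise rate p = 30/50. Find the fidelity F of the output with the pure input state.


F = (1-p) + p/d
= (1 - 0.6000) + 0.6000/11
= 0.4000 + 0.0545
= 0.4545

0.4545


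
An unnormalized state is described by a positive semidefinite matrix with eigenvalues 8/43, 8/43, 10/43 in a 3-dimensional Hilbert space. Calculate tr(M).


tr(M) = sum of eigenvalues
= 8/43 + 8/43 + 10/43
= 26/43
= 0.6047

0.6047


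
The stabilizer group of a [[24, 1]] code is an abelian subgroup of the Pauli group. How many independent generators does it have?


For an [[n,k]] stabilizer code:
Number of stabilizer generators = n - k
= 24 - 1
= 23

23


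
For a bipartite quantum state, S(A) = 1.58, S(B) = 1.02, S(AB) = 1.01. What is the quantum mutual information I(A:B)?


I(A:B) = S(A) + S(B) - S(AB)
= 1.58 + 1.02 - 1.01
= 1.5900

1.5900


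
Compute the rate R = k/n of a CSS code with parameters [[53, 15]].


Code rate R = k/n
= 15/53
= 0.2830

0.2830


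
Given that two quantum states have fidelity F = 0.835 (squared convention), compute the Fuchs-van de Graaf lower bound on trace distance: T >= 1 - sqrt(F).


Fuchs-van de Graaf (squared-fidelity convention): 1 - sqrt(F) <= T <= sqrt(1 - F).
Lower bound: T >= 1 - sqrt(F)
sqrt(F) = sqrt(0.835) = 0.9138
T >= 1 - 0.9138
T >= 0.0862

0.0862


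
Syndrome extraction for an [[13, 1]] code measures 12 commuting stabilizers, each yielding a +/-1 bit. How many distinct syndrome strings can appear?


Each stabilizer generator gives a binary (+1 or -1) measurement outcome.
With 12 independent generators:
Total syndromes = 2^12
= 4096

4096


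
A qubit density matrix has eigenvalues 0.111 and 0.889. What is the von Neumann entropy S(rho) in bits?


S = -p*log2(p) - (1-p)*log2(1-p)
p = 0.1110, 1-p = 0.8890
= -0.1110 * log2(0.1110) - 0.8890 * log2(0.8890)
= -(-0.3520) - (-0.1509)
= 0.5029

0.5029


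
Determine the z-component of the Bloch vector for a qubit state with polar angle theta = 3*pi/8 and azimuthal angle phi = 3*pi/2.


theta = 1.1781, phi = 4.7124
r_z = cos(theta) = 0.3827

0.3827


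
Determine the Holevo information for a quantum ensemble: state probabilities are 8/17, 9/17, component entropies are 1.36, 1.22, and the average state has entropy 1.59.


chi = S(rho) - sum_i p_i * S(rho_i)
Weighted entropy = 8/17 * 1.36 + 9/17 * 1.22
= 1.2859
chi = 1.59 - 1.2859
= 0.3041

0.3041


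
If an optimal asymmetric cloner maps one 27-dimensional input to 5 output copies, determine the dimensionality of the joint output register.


Output space = H^(tensor 5) where dim(H) = 27
dim = 27^5
= 729 (after 2 factors)
= 19683 (after 3 factors)
= 531441 (after 4 factors)
= 14348907 (after 5 factors)
= 14348907

14348907


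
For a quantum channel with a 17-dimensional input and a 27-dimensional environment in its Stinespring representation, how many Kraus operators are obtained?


Tracing out the environment in an orthonormal basis {|i>_E} gives Kraus operators K_i = <i|_E U |0>_E.
Number of Kraus operators = dim(H_env) = d_env
= 27

27


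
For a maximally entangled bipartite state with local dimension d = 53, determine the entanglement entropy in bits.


For a maximally entangled state in d x d:
S = log2(d) = log2(53)
= 5.7279

5.7279


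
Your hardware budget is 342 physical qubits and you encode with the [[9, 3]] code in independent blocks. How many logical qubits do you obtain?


Each code block uses 9 physical qubits for 3 logical qubit(s).
Number of complete blocks = floor(342 / 9) = 38
Logical qubits = 38 * 3
= 114

114


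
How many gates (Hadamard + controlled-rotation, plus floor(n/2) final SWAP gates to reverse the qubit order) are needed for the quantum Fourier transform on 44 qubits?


Hadamard gates: 44
Controlled rotations: n*(n-1)/2 = 44*43/2 = 946
SWAP gates: floor(n/2) = floor(44/2) = 22
Total = 44 + 946 + 22
= 1012

1012


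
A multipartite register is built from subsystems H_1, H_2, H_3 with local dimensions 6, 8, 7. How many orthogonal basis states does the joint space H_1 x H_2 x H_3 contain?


dim(H_1 x H_2 x H_3) = 6 * 8 * 7
= 48 * 7
= 336

336


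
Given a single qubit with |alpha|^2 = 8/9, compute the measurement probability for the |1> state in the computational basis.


|alpha|^2 = 8/9 = 0.8889
|beta|^2 = 1 - 8/9 = 1/9 = 0.1111
P(|1>) = |beta|^2 = 0.1111

0.1111


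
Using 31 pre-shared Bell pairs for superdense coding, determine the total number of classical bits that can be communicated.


Superdense coding allows 2 classical bits per shared entangled pair.
31 pair(s) -> 2 * 31 = 62 classical bits

62


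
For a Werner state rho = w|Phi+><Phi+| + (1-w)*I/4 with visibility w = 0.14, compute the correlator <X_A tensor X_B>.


|Phi+> = (|00> + |11>)/sqrt(2)
For the pure Bell state, <X_A X_B> = +1 (Bell-state Pauli correlator).
The maximally-mixed part I/4 has tr(I/4 * P tensor P) = 0 for any traceless Pauli P.
So <X_A X_B>_rho = w * (+1) + (1 - w) * 0
= 0.14 * (+1)
= 0.1400

0.1400


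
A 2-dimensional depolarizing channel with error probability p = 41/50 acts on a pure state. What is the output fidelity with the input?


F = (1-p) + p/d
= (1 - 0.8200) + 0.8200/2
= 0.1800 + 0.4100
= 0.5900

0.5900


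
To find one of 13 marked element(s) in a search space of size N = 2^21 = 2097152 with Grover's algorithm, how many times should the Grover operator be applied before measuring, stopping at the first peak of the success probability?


After j Grover iterations the success probability is P(j) = sin^2((2j+1)*theta), where sin(theta) = sqrt(k/N).
N = 2^21 = 2097152, k = 13
sin(theta) = sqrt(k/N) = 0.002489755622
theta = arcsin(sqrt(k/N)) = 0.002489758194 rad
P(j) reaches its first maximum when (2j+1)*theta is as close as possible to pi/2, i.e. j = round(pi/(4*theta) - 1/2).
pi/(4*theta) - 1/2 = 314.9516
(For comparison, the common estimate pi/4 * sqrt(N/k) = 315.4519; the exact maximiser is used here.)
Optimal iterations = 315

315


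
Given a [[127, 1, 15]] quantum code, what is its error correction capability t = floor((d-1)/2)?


Code parameters: [[127, 1, 15]], distance d = 15.
Number of correctable errors = floor((d-1)/2)
= floor((15 - 1)/2)
= floor(14/2)
= 7

7


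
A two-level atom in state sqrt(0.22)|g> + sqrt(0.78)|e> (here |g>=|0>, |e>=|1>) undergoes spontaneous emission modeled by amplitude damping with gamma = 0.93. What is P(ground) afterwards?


For amplitude damping with parameter gamma on state sqrt(a)|0> + sqrt(b)|1>:
alpha^2 = 0.22, beta^2 = 0.78
P(|0>) = alpha^2 + gamma * beta^2
= 0.22 + 0.93 * 0.78
= 0.22 + 0.7254
= 0.9454

0.9454


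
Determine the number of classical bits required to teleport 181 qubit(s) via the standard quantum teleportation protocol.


Quantum teleportation requires 2 classical bits per qubit teleported.
181 qubit(s) -> 2 * 181 = 362 classical bits

362


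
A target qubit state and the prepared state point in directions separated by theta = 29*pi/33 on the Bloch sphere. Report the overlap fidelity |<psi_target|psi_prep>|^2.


For states separated by angle theta on Bloch sphere:
F = cos^2(theta/2)
theta = 29*pi/33 = 2.7608
theta/2 = 1.3804
cos(theta/2) = 0.1893
F = 0.0358

0.0358


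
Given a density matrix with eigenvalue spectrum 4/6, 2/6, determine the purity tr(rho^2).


tr(rho^2) = sum of eigenvalues squared
= (4/6)^2 + (2/6)^2
= (16 + 4) / 36
= 20/36
= 0.5556

0.5556


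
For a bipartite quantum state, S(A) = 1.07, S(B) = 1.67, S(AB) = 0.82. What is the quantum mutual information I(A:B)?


I(A:B) = S(A) + S(B) - S(AB)
= 1.07 + 1.67 - 0.82
= 1.9200

1.9200


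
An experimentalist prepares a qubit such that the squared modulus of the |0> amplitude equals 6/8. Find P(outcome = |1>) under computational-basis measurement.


|alpha|^2 = 6/8 = 0.7500
|beta|^2 = 1 - 6/8 = 2/8 = 0.2500
P(|1>) = |beta|^2 = 0.2500

0.2500


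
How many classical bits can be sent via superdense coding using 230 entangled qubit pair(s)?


Superdense coding allows 2 classical bits per shared entangled pair.
230 pair(s) -> 2 * 230 = 460 classical bits

460


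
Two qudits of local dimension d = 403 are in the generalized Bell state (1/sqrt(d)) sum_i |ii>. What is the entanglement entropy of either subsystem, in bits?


For a maximally entangled state in d x d:
S = log2(d) = log2(403)
= 8.6546

8.6546


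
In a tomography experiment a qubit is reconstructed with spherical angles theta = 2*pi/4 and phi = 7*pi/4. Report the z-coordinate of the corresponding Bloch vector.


theta = 1.5708, phi = 5.4978
r_z = cos(theta) = 0.0000

0.0000


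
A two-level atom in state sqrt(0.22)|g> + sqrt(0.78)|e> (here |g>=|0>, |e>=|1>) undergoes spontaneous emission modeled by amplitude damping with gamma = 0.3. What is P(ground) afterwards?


For amplitude damping with parameter gamma on state sqrt(a)|0> + sqrt(b)|1>:
alpha^2 = 0.22, beta^2 = 0.78
P(|0>) = alpha^2 + gamma * beta^2
= 0.22 + 0.3 * 0.78
= 0.22 + 0.2340
= 0.4540

0.4540


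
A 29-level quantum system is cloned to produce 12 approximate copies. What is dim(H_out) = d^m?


Output space = H^(tensor 12) where dim(H) = 29
dim = 29^12
= 841 (after 2 factors)
= 24389 (after 3 factors)
= 707281 (after 4 factors)
= 20511149 (after 5 factors)
= 594823321 (after 6 factors)
= 17249876309 (after 7 factors)
= 500246412961 (after 8 factors)
= 14507145975869 (after 9 factors)
= 420707233300201 (after 10 factors)
= 12200509765705829 (after 11 factors)
= 353814783205469041 (after 12 factors)
= 353814783205469041

353814783205469041


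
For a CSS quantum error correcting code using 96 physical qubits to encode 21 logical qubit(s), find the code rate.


Code rate R = k/n
= 21/96
= 0.2188

0.2188


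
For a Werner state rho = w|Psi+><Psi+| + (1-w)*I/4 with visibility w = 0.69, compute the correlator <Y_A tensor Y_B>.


|Psi+> = (|01> + |10>)/sqrt(2)
For the pure Bell state, <Y_A Y_B> = +1 (Bell-state Pauli correlator).
The maximally-mixed part I/4 has tr(I/4 * P tensor P) = 0 for any traceless Pauli P.
So <Y_A Y_B>_rho = w * (+1) + (1 - w) * 0
= 0.69 * (+1)
= 0.6900

0.6900


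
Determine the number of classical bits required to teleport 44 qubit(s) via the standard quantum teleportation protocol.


Quantum teleportation requires 2 classical bits per qubit teleported.
44 qubit(s) -> 2 * 44 = 88 classical bits

88


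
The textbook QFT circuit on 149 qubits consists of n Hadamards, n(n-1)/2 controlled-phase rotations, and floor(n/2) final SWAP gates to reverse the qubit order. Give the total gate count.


Hadamard gates: 149
Controlled rotations: n*(n-1)/2 = 149*148/2 = 11026
SWAP gates: floor(n/2) = floor(149/2) = 74
Total = 149 + 11026 + 74
= 11249

11249


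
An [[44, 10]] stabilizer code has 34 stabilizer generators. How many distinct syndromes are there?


Each stabilizer generator gives a binary (+1 or -1) measurement outcome.
With 34 independent generators:
Total syndromes = 2^34
= 17179869184

17179869184


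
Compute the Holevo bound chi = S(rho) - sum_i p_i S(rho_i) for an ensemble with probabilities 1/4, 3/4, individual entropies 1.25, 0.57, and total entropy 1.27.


chi = S(rho) - sum_i p_i * S(rho_i)
Weighted entropy = 1/4 * 1.25 + 3/4 * 0.57
= 0.7400
chi = 1.27 - 0.7400
= 0.5300

0.5300


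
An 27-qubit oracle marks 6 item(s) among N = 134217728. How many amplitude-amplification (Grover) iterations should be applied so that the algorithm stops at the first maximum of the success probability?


After j Grover iterations the success probability is P(j) = sin^2((2j+1)*theta), where sin(theta) = sqrt(k/N).
N = 2^27 = 134217728, k = 6
sin(theta) = sqrt(k/N) = 0.0002114319833
theta = arcsin(sqrt(k/N)) = 0.0002114319849 rad
P(j) reaches its first maximum when (2j+1)*theta is as close as possible to pi/2, i.e. j = round(pi/(4*theta) - 1/2).
pi/(4*theta) - 1/2 = 3714.1611
(For comparison, the common estimate pi/4 * sqrt(N/k) = 3714.6611; the exact maximiser is used here.)
Optimal iterations = 3714

3714


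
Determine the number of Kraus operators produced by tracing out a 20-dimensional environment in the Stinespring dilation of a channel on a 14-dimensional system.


Tracing out the environment in an orthonormal basis {|i>_E} gives Kraus operators K_i = <i|_E U |0>_E.
Number of Kraus operators = dim(H_env) = d_env
= 20

20


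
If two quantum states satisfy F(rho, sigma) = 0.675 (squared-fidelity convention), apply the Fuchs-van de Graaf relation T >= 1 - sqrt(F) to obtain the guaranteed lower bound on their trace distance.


Fuchs-van de Graaf (squared-fidelity convention): 1 - sqrt(F) <= T <= sqrt(1 - F).
Lower bound: T >= 1 - sqrt(F)
sqrt(F) = sqrt(0.675) = 0.8216
T >= 1 - 0.8216
T >= 0.1784

0.1784


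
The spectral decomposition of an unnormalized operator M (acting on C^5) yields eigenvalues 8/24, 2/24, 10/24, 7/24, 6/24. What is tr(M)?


tr(M) = sum of eigenvalues
= 8/24 + 2/24 + 10/24 + 7/24 + 6/24
= 33/24
= 1.3750

1.3750


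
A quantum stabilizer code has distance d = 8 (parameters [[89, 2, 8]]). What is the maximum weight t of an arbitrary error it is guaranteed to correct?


Code parameters: [[89, 2, 8]], distance d = 8.
Number of correctable errors = floor((d-1)/2)
= floor((8 - 1)/2)
= floor(7/2)
= 3

3


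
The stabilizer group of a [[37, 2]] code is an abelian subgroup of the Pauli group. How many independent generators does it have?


For an [[n,k]] stabilizer code:
Number of stabilizer generators = n - k
= 37 - 2
= 35

35


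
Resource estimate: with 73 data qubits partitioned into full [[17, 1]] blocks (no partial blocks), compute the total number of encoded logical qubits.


Each code block uses 17 physical qubits for 1 logical qubit(s).
Number of complete blocks = floor(73 / 17) = 4
Logical qubits = 4 * 1
= 4

4


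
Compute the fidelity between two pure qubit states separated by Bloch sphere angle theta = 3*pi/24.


For states separated by angle theta on Bloch sphere:
F = cos^2(theta/2)
theta = 3*pi/24 = 0.3927
theta/2 = 0.1963
cos(theta/2) = 0.9808
F = 0.9619

0.9619


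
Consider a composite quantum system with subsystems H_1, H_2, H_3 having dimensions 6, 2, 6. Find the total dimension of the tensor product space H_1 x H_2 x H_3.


dim(H_1 x H_2 x H_3) = 6 * 2 * 6
= 12 * 6
= 72

72


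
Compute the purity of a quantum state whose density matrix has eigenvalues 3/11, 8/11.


tr(rho^2) = sum of eigenvalues squared
= (3/11)^2 + (8/11)^2
= (9 + 64) / 121
= 73/121
= 0.6033

0.6033


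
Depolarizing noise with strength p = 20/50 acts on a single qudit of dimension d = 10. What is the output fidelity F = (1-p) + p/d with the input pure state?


F = (1-p) + p/d
= (1 - 0.4000) + 0.4000/10
= 0.6000 + 0.0400
= 0.6400

0.6400


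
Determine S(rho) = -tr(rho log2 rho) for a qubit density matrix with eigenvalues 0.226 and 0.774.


S = -p*log2(p) - (1-p)*log2(1-p)
p = 0.2260, 1-p = 0.7740
= -0.2260 * log2(0.2260) - 0.7740 * log2(0.7740)
= -(-0.4849) - (-0.2861)
= 0.7710

0.7710


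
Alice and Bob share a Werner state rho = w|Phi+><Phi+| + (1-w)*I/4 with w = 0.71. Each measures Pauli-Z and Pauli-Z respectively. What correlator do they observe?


|Phi+> = (|00> + |11>)/sqrt(2)
For the pure Bell state, <Z_A Z_B> = +1 (Bell-state Pauli correlator).
The maximally-mixed part I/4 has tr(I/4 * P tensor P) = 0 for any traceless Pauli P.
So <Z_A Z_B>_rho = w * (+1) + (1 - w) * 0
= 0.71 * (+1)
= 0.7100

0.7100


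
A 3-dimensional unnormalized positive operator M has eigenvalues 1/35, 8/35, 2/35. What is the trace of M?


tr(M) = sum of eigenvalues
= 1/35 + 8/35 + 2/35
= 11/35
= 0.3143

0.3143


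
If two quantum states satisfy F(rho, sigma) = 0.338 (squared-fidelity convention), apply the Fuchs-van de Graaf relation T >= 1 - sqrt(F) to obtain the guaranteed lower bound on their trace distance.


Fuchs-van de Graaf (squared-fidelity convention): 1 - sqrt(F) <= T <= sqrt(1 - F).
Lower bound: T >= 1 - sqrt(F)
sqrt(F) = sqrt(0.338) = 0.5814
T >= 1 - 0.5814
T >= 0.4186

0.4186


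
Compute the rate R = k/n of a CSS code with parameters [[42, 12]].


Code rate R = k/n
= 12/42
= 0.2857

0.2857


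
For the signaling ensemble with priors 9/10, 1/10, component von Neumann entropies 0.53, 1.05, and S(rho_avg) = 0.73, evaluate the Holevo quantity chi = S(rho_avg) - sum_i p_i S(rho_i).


chi = S(rho) - sum_i p_i * S(rho_i)
Weighted entropy = 9/10 * 0.53 + 1/10 * 1.05
= 0.5820
chi = 0.73 - 0.5820
= 0.1480

0.1480


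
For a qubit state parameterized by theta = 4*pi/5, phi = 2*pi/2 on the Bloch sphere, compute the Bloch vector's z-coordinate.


theta = 2.5133, phi = 3.1416
r_z = cos(theta) = -0.8090

-0.8090


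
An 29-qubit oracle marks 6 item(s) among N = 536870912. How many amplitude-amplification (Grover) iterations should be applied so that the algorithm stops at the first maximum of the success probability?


After j Grover iterations the success probability is P(j) = sin^2((2j+1)*theta), where sin(theta) = sqrt(k/N).
N = 2^29 = 536870912, k = 6
sin(theta) = sqrt(k/N) = 0.0001057159917
theta = arcsin(sqrt(k/N)) = 0.0001057159919 rad
P(j) reaches its first maximum when (2j+1)*theta is as close as possible to pi/2, i.e. j = round(pi/(4*theta) - 1/2).
pi/(4*theta) - 1/2 = 7428.8222
(For comparison, the common estimate pi/4 * sqrt(N/k) = 7429.3222; the exact maximiser is used here.)
Optimal iterations = 7429

7429


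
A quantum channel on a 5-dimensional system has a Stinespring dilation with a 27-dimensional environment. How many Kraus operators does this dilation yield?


Tracing out the environment in an orthonormal basis {|i>_E} gives Kraus operators K_i = <i|_E U |0>_E.
Number of Kraus operators = dim(H_env) = d_env
= 27

27


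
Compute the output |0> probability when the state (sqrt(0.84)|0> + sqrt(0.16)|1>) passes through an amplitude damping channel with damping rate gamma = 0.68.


For amplitude damping with parameter gamma on state sqrt(a)|0> + sqrt(b)|1>:
alpha^2 = 0.84, beta^2 = 0.16
P(|0>) = alpha^2 + gamma * beta^2
= 0.84 + 0.68 * 0.16
= 0.84 + 0.1088
= 0.9488

0.9488


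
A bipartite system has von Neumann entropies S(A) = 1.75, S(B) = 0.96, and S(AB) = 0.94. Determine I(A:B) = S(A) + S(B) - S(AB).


I(A:B) = S(A) + S(B) - S(AB)
= 1.75 + 0.96 - 0.94
= 1.7700

1.7700


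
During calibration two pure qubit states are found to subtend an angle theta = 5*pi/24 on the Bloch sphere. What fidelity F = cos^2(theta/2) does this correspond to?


For states separated by angle theta on Bloch sphere:
F = cos^2(theta/2)
theta = 5*pi/24 = 0.6545
theta/2 = 0.3272
cos(theta/2) = 0.9469
F = 0.8967

0.8967


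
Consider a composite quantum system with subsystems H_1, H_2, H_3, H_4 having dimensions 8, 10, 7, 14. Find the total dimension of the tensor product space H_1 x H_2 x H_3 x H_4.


dim(H_1 x H_2 x H_3 x H_4) = 8 * 10 * 7 * 14
= 80 * 7 * 14
= 560 * 14
= 7840

7840


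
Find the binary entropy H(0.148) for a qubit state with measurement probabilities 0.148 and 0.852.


S = -p*log2(p) - (1-p)*log2(1-p)
p = 0.1480, 1-p = 0.8520
= -0.1480 * log2(0.1480) - 0.8520 * log2(0.8520)
= -(-0.4079) - (-0.1969)
= 0.6048

0.6048


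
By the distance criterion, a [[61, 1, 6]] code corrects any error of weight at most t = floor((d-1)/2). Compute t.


Code parameters: [[61, 1, 6]], distance d = 6.
Number of correctable errors = floor((d-1)/2)
= floor((6 - 1)/2)
= floor(5/2)
= 2

2


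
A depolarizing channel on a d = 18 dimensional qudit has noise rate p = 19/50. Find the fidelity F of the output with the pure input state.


F = (1-p) + p/d
= (1 - 0.3800) + 0.3800/18
= 0.6200 + 0.0211
= 0.6411

0.6411


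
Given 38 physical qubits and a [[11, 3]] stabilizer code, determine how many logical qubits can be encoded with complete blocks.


Each code block uses 11 physical qubits for 3 logical qubit(s).
Number of complete blocks = floor(38 / 11) = 3
Logical qubits = 3 * 3
= 9

9


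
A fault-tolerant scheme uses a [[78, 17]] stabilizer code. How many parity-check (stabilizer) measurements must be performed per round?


For an [[n,k]] stabilizer code:
Number of stabilizer generators = n - k
= 78 - 17
= 61

61


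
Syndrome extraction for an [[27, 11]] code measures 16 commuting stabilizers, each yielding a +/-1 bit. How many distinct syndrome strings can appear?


Each stabilizer generator gives a binary (+1 or -1) measurement outcome.
With 16 independent generators:
Total syndromes = 2^16
= 65536

65536


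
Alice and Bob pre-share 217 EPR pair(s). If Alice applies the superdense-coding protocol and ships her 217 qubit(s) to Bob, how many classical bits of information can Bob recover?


Superdense coding allows 2 classical bits per shared entangled pair.
217 pair(s) -> 2 * 217 = 434 classical bits

434


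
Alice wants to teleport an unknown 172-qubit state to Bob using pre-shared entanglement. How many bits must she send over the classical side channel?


Quantum teleportation requires 2 classical bits per qubit teleported.
172 qubit(s) -> 2 * 172 = 344 classical bits

344


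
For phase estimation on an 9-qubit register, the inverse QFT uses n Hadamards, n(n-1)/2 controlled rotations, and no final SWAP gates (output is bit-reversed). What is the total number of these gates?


Hadamard gates: 9
Controlled rotations: n*(n-1)/2 = 9*8/2 = 36
SWAP gates: 0 (omitted)
Total = 9 + 36
= 45

45


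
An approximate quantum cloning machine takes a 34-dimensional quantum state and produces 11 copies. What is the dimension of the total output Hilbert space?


Output space = H^(tensor 11) where dim(H) = 34
dim = 34^11
= 1156 (after 2 factors)
= 39304 (after 3 factors)
= 1336336 (after 4 factors)
= 45435424 (after 5 factors)
= 1544804416 (after 6 factors)
= 52523350144 (after 7 factors)
= 1785793904896 (after 8 factors)
= 60716992766464 (after 9 factors)
= 2064377754059776 (after 10 factors)
= 70188843638032384 (after 11 factors)
= 70188843638032384

70188843638032384


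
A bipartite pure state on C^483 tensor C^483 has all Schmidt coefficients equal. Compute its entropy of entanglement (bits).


For a maximally entangled state in d x d:
S = log2(d) = log2(483)
= 8.9159

8.9159


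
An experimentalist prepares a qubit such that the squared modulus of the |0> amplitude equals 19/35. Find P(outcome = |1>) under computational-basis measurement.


|alpha|^2 = 19/35 = 0.5429
|beta|^2 = 1 - 19/35 = 16/35 = 0.4571
P(|1>) = |beta|^2 = 0.4571

0.4571


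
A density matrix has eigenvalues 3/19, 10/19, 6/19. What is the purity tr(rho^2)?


tr(rho^2) = sum of eigenvalues squared
= (3/19)^2 + (10/19)^2 + (6/19)^2
= (9 + 100 + 36) / 361
= 145/361
= 0.4017

0.4017


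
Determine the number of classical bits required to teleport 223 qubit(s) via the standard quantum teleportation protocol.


Quantum teleportation requires 2 classical bits per qubit teleported.
223 qubit(s) -> 2 * 223 = 446 classical bits

446


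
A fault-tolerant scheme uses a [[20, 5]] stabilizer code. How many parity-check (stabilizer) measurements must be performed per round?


For an [[n,k]] stabilizer code:
Number of stabilizer generators = n - k
= 20 - 5
= 15

15


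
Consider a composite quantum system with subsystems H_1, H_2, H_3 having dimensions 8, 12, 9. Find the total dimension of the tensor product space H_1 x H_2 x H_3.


dim(H_1 x H_2 x H_3) = 8 * 12 * 9
= 96 * 9
= 864

864


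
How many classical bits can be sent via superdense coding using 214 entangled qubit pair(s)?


Superdense coding allows 2 classical bits per shared entangled pair.
214 pair(s) -> 2 * 214 = 428 classical bits

428


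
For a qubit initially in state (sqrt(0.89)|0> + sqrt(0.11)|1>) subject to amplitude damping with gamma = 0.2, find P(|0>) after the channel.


For amplitude damping with parameter gamma on state sqrt(a)|0> + sqrt(b)|1>:
alpha^2 = 0.89, beta^2 = 0.11
P(|0>) = alpha^2 + gamma * beta^2
= 0.89 + 0.2 * 0.11
= 0.89 + 0.0220
= 0.9120

0.9120


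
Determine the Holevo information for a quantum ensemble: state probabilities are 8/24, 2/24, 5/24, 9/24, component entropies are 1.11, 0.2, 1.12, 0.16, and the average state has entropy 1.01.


chi = S(rho) - sum_i p_i * S(rho_i)
Weighted entropy = 8/24 * 1.11 + 2/24 * 0.2 + 5/24 * 1.12 + 9/24 * 0.16
= 0.6800
chi = 1.01 - 0.6800
= 0.3300

0.3300


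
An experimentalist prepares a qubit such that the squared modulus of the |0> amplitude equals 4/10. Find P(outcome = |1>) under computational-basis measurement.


|alpha|^2 = 4/10 = 0.4000
|beta|^2 = 1 - 4/10 = 6/10 = 0.6000
P(|1>) = |beta|^2 = 0.6000

0.6000


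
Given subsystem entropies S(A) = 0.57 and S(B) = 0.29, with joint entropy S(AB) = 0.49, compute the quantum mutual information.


I(A:B) = S(A) + S(B) - S(AB)
= 0.57 + 0.29 - 0.49
= 0.3700

0.3700


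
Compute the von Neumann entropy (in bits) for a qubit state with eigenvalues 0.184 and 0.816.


S = -p*log2(p) - (1-p)*log2(1-p)
p = 0.1840, 1-p = 0.8160
= -0.1840 * log2(0.1840) - 0.8160 * log2(0.8160)
= -(-0.4494) - (-0.2394)
= 0.6887

0.6887


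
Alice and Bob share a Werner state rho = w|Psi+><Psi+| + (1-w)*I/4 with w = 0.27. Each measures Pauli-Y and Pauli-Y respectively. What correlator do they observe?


|Psi+> = (|01> + |10>)/sqrt(2)
For the pure Bell state, <Y_A Y_B> = +1 (Bell-state Pauli correlator).
The maximally-mixed part I/4 has tr(I/4 * P tensor P) = 0 for any traceless Pauli P.
So <Y_A Y_B>_rho = w * (+1) + (1 - w) * 0
= 0.27 * (+1)
= 0.2700

0.2700


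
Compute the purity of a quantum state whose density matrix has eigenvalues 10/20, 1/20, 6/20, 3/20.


tr(rho^2) = sum of eigenvalues squared
= (10/20)^2 + (1/20)^2 + (6/20)^2 + (3/20)^2
= (100 + 1 + 36 + 9) / 400
= 146/400
= 0.3650

0.3650


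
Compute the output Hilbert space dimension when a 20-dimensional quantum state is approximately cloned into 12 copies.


Output space = H^(tensor 12) where dim(H) = 20
dim = 20^12
= 400 (after 2 factors)
= 8000 (after 3 factors)
= 160000 (after 4 factors)
= 3200000 (after 5 factors)
= 64000000 (after 6 factors)
= 1280000000 (after 7 factors)
= 25600000000 (after 8 factors)
= 512000000000 (after 9 factors)
= 10240000000000 (after 10 factors)
= 204800000000000 (after 11 factors)
= 4096000000000000 (after 12 factors)
= 4096000000000000

4096000000000000


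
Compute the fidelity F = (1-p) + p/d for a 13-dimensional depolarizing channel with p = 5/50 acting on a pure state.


F = (1-p) + p/d
= (1 - 0.1000) + 0.1000/13
= 0.9000 + 0.0077
= 0.9077

0.9077


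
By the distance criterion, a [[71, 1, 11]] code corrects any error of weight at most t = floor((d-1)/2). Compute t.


Code parameters: [[71, 1, 11]], distance d = 11.
Number of correctable errors = floor((d-1)/2)
= floor((11 - 1)/2)
= floor(10/2)
= 5

5


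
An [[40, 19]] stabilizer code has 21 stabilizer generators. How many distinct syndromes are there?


Each stabilizer generator gives a binary (+1 or -1) measurement outcome.
With 21 independent generators:
Total syndromes = 2^21
= 2097152

2097152


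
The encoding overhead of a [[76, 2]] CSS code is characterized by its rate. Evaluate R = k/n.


Code rate R = k/n
= 2/76
= 0.0263

0.0263


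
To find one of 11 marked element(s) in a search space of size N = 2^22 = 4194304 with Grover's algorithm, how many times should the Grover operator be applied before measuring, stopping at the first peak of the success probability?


After j Grover iterations the success probability is P(j) = sin^2((2j+1)*theta), where sin(theta) = sqrt(k/N).
N = 2^22 = 4194304, k = 11
sin(theta) = sqrt(k/N) = 0.001619445698
theta = arcsin(sqrt(k/N)) = 0.001619446406 rad
P(j) reaches its first maximum when (2j+1)*theta is as close as possible to pi/2, i.e. j = round(pi/(4*theta) - 1/2).
pi/(4*theta) - 1/2 = 484.4794
(For comparison, the common estimate pi/4 * sqrt(N/k) = 484.9796; the exact maximiser is used here.)
Optimal iterations = 484

484


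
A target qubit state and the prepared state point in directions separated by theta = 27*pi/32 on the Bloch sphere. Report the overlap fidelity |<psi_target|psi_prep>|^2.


For states separated by angle theta on Bloch sphere:
F = cos^2(theta/2)
theta = 27*pi/32 = 2.6507
theta/2 = 1.3254
cos(theta/2) = 0.2430
F = 0.0590

0.0590


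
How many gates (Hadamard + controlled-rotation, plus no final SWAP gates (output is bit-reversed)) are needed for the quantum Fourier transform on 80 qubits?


Hadamard gates: 80
Controlled rotations: n*(n-1)/2 = 80*79/2 = 3160
SWAP gates: 0 (omitted)
Total = 80 + 3160
= 3240

3240


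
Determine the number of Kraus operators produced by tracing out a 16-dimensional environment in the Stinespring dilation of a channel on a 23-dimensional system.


Tracing out the environment in an orthonormal basis {|i>_E} gives Kraus operators K_i = <i|_E U |0>_E.
Number of Kraus operators = dim(H_env) = d_env
= 16

16


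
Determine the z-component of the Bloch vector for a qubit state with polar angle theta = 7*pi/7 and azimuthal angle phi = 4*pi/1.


theta = 3.1416, phi = 12.5664
r_z = cos(theta) = -1.0000

-1.0000


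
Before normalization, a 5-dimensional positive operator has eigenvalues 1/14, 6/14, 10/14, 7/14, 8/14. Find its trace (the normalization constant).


tr(M) = sum of eigenvalues
= 1/14 + 6/14 + 10/14 + 7/14 + 8/14
= 32/14
= 2.2857

2.2857


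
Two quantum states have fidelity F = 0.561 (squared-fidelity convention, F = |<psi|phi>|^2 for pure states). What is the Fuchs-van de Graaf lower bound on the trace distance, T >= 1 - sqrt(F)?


Fuchs-van de Graaf (squared-fidelity convention): 1 - sqrt(F) <= T <= sqrt(1 - F).
Lower bound: T >= 1 - sqrt(F)
sqrt(F) = sqrt(0.561) = 0.7490
T >= 1 - 0.7490
T >= 0.2510

0.2510


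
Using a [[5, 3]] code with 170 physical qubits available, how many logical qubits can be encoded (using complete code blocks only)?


Each code block uses 5 physical qubits for 3 logical qubit(s).
Number of complete blocks = floor(170 / 5) = 34
Logical qubits = 34 * 3
= 102

102


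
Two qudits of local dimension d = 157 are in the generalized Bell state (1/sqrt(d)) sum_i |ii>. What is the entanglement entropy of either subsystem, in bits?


For a maximally entangled state in d x d:
S = log2(d) = log2(157)
= 7.2946

7.2946


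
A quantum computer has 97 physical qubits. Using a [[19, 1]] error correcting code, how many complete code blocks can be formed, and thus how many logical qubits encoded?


Each code block uses 19 physical qubits for 1 logical qubit(s).
Number of complete blocks = floor(97 / 19) = 5
Logical qubits = 5 * 1
= 5

5


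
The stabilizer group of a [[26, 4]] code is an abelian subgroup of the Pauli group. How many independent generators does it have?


For an [[n,k]] stabilizer code:
Number of stabilizer generators = n - k
= 26 - 4
= 22

22


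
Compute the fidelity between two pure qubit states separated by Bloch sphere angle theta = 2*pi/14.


For states separated by angle theta on Bloch sphere:
F = cos^2(theta/2)
theta = 2*pi/14 = 0.4488
theta/2 = 0.2244
cos(theta/2) = 0.9749
F = 0.9505

0.9505


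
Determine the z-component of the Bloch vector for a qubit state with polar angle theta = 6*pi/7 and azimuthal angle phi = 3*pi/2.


theta = 2.6928, phi = 4.7124
r_z = cos(theta) = -0.9010

-0.9010


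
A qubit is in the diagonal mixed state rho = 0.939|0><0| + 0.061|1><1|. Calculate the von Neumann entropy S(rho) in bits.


S = -p*log2(p) - (1-p)*log2(1-p)
p = 0.9390, 1-p = 0.0610
= -0.9390 * log2(0.9390) - 0.0610 * log2(0.0610)
= -(-0.0853) - (-0.2461)
= 0.3314

0.3314


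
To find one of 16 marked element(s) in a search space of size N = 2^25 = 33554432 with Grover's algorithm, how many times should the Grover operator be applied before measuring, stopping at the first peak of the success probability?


After j Grover iterations the success probability is P(j) = sin^2((2j+1)*theta), where sin(theta) = sqrt(k/N).
N = 2^25 = 33554432, k = 16
sin(theta) = sqrt(k/N) = 0.000690533966
theta = arcsin(sqrt(k/N)) = 0.0006905340209 rad
P(j) reaches its first maximum when (2j+1)*theta is as close as possible to pi/2, i.e. j = round(pi/(4*theta) - 1/2).
pi/(4*theta) - 1/2 = 1136.8779
(For comparison, the common estimate pi/4 * sqrt(N/k) = 1137.3780; the exact maximiser is used here.)
Optimal iterations = 1137

1137


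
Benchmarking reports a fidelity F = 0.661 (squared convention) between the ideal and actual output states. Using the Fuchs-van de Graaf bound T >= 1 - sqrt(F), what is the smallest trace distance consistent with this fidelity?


Fuchs-van de Graaf (squared-fidelity convention): 1 - sqrt(F) <= T <= sqrt(1 - F).
Lower bound: T >= 1 - sqrt(F)
sqrt(F) = sqrt(0.661) = 0.8130
T >= 1 - 0.8130
T >= 0.1870

0.1870


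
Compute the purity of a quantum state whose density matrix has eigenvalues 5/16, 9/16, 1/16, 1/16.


tr(rho^2) = sum of eigenvalues squared
= (5/16)^2 + (9/16)^2 + (1/16)^2 + (1/16)^2
= (25 + 81 + 1 + 1) / 256
= 108/256
= 0.4219

0.4219


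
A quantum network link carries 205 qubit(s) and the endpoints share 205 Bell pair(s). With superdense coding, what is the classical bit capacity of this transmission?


Superdense coding allows 2 classical bits per shared entangled pair.
205 pair(s) -> 2 * 205 = 410 classical bits

410
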